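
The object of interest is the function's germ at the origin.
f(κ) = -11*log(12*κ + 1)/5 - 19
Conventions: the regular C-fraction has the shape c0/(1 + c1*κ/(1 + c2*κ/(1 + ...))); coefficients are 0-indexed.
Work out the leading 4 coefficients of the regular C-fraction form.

Taylor coefficients (expand at 0): a_0 = -19, a_1 = -132/5, a_2 = 792/5, a_3 = -6336/5.
c0 = a_0 = -19. Peel one level at a time: if S = 1 + c*κ/S' with S'(0) = 1, then c is the κ-coefficient of S and S' = c*κ/(S - 1).
S_1 = c0/f = 1 + (-132/95)*κ + (92664/9025)*κ^2 + ...; c1 = -132/95.
S_2 = c1*κ/(S_1 - 1) = 1 + (702/95)*κ + (-12)*κ^2 + ...; c2 = 702/95.
S_3 = c2*κ/(S_2 - 1) = 1 + (190/117)*κ + ...; c3 = 190/117.

The regular C-fraction coefficients are [-19, -132/95, 702/95, 190/117].


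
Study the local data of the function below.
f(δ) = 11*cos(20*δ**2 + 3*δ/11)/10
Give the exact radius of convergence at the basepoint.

The radius of convergence is infinite.

The factor cos(20*δ**2 + 3*δ/11) is entire and contributes no finite singular point.
The polynomial part has no poles.
No finite singular points: the Taylor series at 0 converges everywhere.


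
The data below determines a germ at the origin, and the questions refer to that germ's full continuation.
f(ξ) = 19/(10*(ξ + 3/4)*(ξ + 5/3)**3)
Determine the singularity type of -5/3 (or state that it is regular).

The denominator factor ξ + 5/3 vanishes at -5/3 and appears to the power 3; the numerator there equals 19/10, nonzero, and no other factor vanishes.
Hence a pole whose order is the multiplicity, 3.

The point is a pole of order 3.


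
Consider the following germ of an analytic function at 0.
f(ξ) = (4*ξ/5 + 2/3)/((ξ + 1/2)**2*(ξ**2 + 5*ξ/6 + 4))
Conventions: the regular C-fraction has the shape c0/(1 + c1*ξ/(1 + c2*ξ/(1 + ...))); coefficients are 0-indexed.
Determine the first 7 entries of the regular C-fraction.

The regular C-fraction coefficients are [2/3, 361/120, -884/1805, 35535/79781, 2198851/1570647, -4647188/43288737, 221056128/32020387].

Taylor coefficients (expand at 0): a_0 = 2/3, a_1 = -361/180, a_2 = 21821/4320, a_3 = -1273633/103680, a_4 = 72235349/2488320, a_5 = -3999833113/59719680, a_6 = 217517313197/1433272320.
c0 = a_0 = 2/3. Peel one level at a time: if S = 1 + c*ξ/S' with S'(0) = 1, then c is the ξ-coefficient of S and S' = c*ξ/(S - 1).
S_1 = c0/f = 1 + (361/120)*ξ + (221/150)*ξ^2 + ...; c1 = 361/120.
S_2 = c1*ξ/(S_1 - 1) = 1 + (-884/1805)*ξ + (28428/130321)*ξ^2 + ...; c2 = -884/1805.
S_3 = c2*ξ/(S_2 - 1) = 1 + (35535/79781)*ξ + (-30455/48841)*ξ^2 + ...; c3 = 35535/79781.
S_4 = c3*ξ/(S_3 - 1) = 1 + (2198851/1570647)*ξ + (7591108/50509449)*ξ^2 + ...; c4 = 2198851/1570647.
S_5 = c4*ξ/(S_4 - 1) = 1 + (-4647188/43288737)*ξ + (27495936/37100281)*ξ^2 + ...; c5 = -4647188/43288737.
S_6 = c5*ξ/(S_5 - 1) = 1 + (221056128/32020387)*ξ + ...; c6 = 221056128/32020387.


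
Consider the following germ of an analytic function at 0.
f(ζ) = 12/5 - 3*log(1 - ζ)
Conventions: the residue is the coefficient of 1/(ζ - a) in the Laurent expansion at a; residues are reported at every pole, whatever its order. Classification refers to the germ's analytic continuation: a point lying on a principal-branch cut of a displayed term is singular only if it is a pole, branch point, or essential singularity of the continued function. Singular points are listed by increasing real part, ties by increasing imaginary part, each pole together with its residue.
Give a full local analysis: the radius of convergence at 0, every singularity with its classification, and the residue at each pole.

Branch term (-3)*log(1 - ζ/(1)): its argument vanishes at ζ = 1, a logarithmic branch point, modulus 1.
The radius of convergence is the smallest modulus among the singular points: 1.

Radius of convergence at 0: 1.
At 1: a logarithmic branch point.


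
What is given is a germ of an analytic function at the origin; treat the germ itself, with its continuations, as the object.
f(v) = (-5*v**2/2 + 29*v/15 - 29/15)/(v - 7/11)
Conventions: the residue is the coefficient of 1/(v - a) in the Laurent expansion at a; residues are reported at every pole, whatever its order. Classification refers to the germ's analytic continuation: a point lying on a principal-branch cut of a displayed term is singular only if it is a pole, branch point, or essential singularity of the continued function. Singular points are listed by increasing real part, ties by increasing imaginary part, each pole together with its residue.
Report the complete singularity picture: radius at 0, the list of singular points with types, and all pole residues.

Radius of convergence at 0: 7/11.
At 7/11: a pole of order 1; residue -6227/3630.

Denominator factor (v - 7/11): pole of order 1 at 7/11, modulus 7/11.
The radius of convergence is the smallest modulus among the singular points: 7/11.
At the order-1 pole 7/11 set g(v) = (v - (7/11))*f(v) = -5*v**2/2 + 29*v/15 - 29/15.
Simple pole: residue = g(a) at a = 7/11, which is -6227/3630.


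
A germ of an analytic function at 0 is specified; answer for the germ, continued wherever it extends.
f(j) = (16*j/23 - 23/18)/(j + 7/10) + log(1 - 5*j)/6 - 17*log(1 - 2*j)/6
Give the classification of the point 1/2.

The term (-17/6)*log(1 - j/(1/2)) has argument 1 - 1/2/(1/2) = 0 at 1/2: a logarithmic (infinitely-sheeted) branch point; the remaining terms are analytic or single-valued there.

The point is a logarithmic branch point.


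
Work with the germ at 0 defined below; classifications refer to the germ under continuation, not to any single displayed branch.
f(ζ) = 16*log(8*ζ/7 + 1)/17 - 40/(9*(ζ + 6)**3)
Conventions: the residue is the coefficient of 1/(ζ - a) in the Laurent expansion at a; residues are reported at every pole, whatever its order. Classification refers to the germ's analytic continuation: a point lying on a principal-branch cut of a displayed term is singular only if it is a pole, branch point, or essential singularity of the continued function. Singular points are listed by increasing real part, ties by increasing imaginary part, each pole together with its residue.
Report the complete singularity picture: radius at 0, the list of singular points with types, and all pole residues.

Radius of convergence at 0: 7/8.
At -6: a pole of order 3; residue 0.
At -7/8: a logarithmic branch point.

Denominator factor (ζ + 6)^3: pole of order 3 at -6, modulus 6.
Branch term (16/17)*log(1 - ζ/(-7/8)): its argument vanishes at ζ = -7/8, a logarithmic branch point, modulus 7/8.
The radius of convergence is the smallest modulus among the singular points: 7/8.
The branch term is analytic at -6 and contributes nothing to the residue; only the rational part matters.
At the order-3 pole -6 set g(ζ) = (ζ - (-6))^3*(rational part) = -40/9.
Order-3 pole: residue = g''(a)/2; g''(-6) = 0, so the residue is 0.
List the singular points by increasing real part (a conjugate pair: the negative imaginary part first).


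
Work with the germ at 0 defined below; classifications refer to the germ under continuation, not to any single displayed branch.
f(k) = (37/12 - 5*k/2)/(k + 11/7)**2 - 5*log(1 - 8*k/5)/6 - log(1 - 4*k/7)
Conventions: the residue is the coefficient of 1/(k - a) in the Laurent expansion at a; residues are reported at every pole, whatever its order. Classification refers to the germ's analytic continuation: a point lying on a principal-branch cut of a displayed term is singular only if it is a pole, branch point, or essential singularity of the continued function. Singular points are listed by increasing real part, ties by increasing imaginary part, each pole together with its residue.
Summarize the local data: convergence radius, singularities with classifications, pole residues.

Denominator factor (k + 11/7)^2: pole of order 2 at -11/7, modulus 11/7.
Branch term (-1)*log(1 - k/(7/4)): its argument vanishes at k = 7/4, a logarithmic branch point, modulus 7/4.
Branch term (-5/6)*log(1 - k/(5/8)): its argument vanishes at k = 5/8, a logarithmic branch point, modulus 5/8.
The radius of convergence is the smallest modulus among the singular points: 5/8.
The branch terms are analytic at -11/7 and contribute nothing to the residue; only the rational part matters.
At the order-2 pole -11/7 set g(k) = (k - (-11/7))^2*(rational part) = 37/12 - 5*k/2.
Order-2 pole: residue = g'(a); g'(-11/7) = -5/2, so the residue is -5/2.
List the singular points by increasing real part (a conjugate pair: the negative imaginary part first).

Radius of convergence at 0: 5/8.
At -11/7: a pole of order 2; residue -5/2.
At 5/8: a logarithmic branch point.
At 7/4: a logarithmic branch point.


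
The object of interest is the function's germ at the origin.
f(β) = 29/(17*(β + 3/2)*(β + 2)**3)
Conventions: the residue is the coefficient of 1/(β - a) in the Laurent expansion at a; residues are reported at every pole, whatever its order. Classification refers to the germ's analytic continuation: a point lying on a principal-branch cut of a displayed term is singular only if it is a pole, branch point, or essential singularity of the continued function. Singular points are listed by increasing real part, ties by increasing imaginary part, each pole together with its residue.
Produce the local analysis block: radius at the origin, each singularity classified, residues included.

Radius of convergence at 0: 3/2.
At -2: a pole of order 3; residue -232/17.
At -3/2: a pole of order 1; residue 232/17.

Denominator factor (β + 2)^3: pole of order 3 at -2, modulus 2.
Denominator factor (β + 3/2): pole of order 1 at -3/2, modulus 3/2.
The radius of convergence is the smallest modulus among the singular points: 3/2.
At the order-3 pole -2 set g(β) = (β - (-2))^3*f(β) = 29/(17*(β + 3/2)).
Order-3 pole: residue = g''(a)/2; g''(-2) = -464/17, so the residue is -232/17.
At the order-1 pole -3/2 set g(β) = (β - (-3/2))*f(β) = 29/(17*(β + 2)**3).
Simple pole: residue = g(a) at a = -3/2, which is 232/17.
List the singular points by increasing real part (a conjugate pair: the negative imaginary part first).


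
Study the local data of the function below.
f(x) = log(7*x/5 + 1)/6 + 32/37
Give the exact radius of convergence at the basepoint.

Branch term (1/6)*log(1 - x/(-5/7)): its argument vanishes at x = -5/7, a logarithmic branch point, modulus 5/7.
The radius of convergence is the smallest modulus among the singular points: 5/7.

The radius of convergence is 5/7.


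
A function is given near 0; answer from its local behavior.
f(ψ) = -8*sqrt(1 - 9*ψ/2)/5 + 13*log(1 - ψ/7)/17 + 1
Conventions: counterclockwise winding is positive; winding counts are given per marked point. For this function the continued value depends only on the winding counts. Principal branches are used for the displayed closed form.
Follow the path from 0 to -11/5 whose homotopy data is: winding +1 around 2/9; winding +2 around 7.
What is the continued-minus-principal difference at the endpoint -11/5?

Continued minus principal equals ((8/25)*sqrt(1090)) + ((52/17)*pi)*i.

The rational part is single-valued and drops out of the difference; each branch term changes only by its own monodromy.
(13/17)*log(1 - ψ/(7)): each positive loop around 7 adds 2*pi*i to the log, so winding +2 contributes (13/17)*(2)*2*pi*i = (52/17)*pi*i.
(-8/5)*sqrt(1 - ψ/(2/9)): winding +1 is odd, the square root flips sign, contributing -2*(-8/5)*sqrt(1 - (-11/5)/(2/9)) = -2*(-8/5)*sqrt(109/10) = (8/25)*sqrt(1090).
Summing the contributions at ψ = -11/5 gives ((8/25)*sqrt(1090)) + ((52/17)*pi)*i.


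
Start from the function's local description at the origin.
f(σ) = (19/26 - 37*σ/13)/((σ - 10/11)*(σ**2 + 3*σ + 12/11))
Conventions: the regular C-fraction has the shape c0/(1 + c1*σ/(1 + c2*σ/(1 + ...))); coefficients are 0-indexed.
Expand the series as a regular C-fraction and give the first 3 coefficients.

The regular C-fraction coefficients are [-2299/3120, 2107/380, -844175/240198].

Taylor coefficients (expand at 0): a_0 = -2299/3120, a_1 = 254947/62400, a_2 = -31056223/3744000.
c0 = a_0 = -2299/3120. Peel one level at a time: if S = 1 + c*σ/S' with S'(0) = 1, then c is the σ-coefficient of S and S' = c*σ/(S - 1).
S_1 = c0/f = 1 + (2107/380)*σ + (168835/8664)*σ^2 + ...; c1 = 2107/380.
S_2 = c1*σ/(S_1 - 1) = 1 + (-844175/240198)*σ + ...; c2 = -844175/240198.


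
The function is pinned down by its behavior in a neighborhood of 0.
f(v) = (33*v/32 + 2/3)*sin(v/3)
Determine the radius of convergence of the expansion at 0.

The radius of convergence is infinite.

The factor sin(v/3) is entire and contributes no finite singular point.
The polynomial part has no poles.
No finite singular points: the Taylor series at 0 converges everywhere.


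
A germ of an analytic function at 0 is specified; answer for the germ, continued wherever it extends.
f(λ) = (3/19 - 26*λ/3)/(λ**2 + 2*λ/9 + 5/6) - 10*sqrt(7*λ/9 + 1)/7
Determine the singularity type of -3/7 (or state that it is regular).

The point is a regular point.

Denominator factors: λ**2 + 2*λ/9 + 5/6 = 271/294 at λ = -3/7 — none vanishes.
Branch term sqrt(1 - λ/(-9/7)): argument at -3/7 is 2/3, nonzero, so -3/7 is not its branch point (a point on a principal cut is still regular for the continued germ).
So the germ continues analytically to -3/7.


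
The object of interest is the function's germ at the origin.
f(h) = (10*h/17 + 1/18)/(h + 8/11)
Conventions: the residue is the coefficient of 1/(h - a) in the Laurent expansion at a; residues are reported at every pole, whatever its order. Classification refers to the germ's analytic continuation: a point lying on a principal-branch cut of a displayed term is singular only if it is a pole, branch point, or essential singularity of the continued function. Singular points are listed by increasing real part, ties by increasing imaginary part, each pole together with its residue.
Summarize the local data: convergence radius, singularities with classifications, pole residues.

Radius of convergence at 0: 8/11.
At -8/11: a pole of order 1; residue -1253/3366.

Denominator factor (h + 8/11): pole of order 1 at -8/11, modulus 8/11.
The radius of convergence is the smallest modulus among the singular points: 8/11.
At the order-1 pole -8/11 set g(h) = (h - (-8/11))*f(h) = 10*h/17 + 1/18.
Simple pole: residue = g(a) at a = -8/11, which is -1253/3366.


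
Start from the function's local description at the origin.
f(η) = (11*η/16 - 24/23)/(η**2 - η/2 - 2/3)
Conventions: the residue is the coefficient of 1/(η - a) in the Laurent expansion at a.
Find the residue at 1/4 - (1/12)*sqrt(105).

The residue is 11/32 + (1283/25760)*sqrt(105).

The factor η**2 - η/2 - 2/3 splits as (η - a)(η - a') with a = 1/4 - (1/12)*sqrt(105), a' = 1/4 + (1/12)*sqrt(105). At the order-1 pole a set g(η) = (η - a)*f(η) = [11*η/16 - 24/23] / (η - a').
Simple pole: residue = g(a) at a = 1/4 - (1/12)*sqrt(105), which is 11/32 + (1283/25760)*sqrt(105).


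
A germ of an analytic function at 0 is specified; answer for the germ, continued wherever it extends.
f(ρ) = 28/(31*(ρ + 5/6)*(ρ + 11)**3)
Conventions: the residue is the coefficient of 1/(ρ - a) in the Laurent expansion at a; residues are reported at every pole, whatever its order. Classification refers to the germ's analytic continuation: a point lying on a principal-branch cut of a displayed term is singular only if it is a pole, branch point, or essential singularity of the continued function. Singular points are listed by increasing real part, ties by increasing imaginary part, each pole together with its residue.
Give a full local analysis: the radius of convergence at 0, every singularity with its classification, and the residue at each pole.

Radius of convergence at 0: 5/6.
At -11: a pole of order 3; residue -6048/7036411.
At -5/6: a pole of order 1; residue 6048/7036411.

Denominator factor (ρ + 11)^3: pole of order 3 at -11, modulus 11.
Denominator factor (ρ + 5/6): pole of order 1 at -5/6, modulus 5/6.
The radius of convergence is the smallest modulus among the singular points: 5/6.
At the order-3 pole -11 set g(ρ) = (ρ - (-11))^3*f(ρ) = 28/(31*(ρ + 5/6)).
Order-3 pole: residue = g''(a)/2; g''(-11) = -12096/7036411, so the residue is -6048/7036411.
At the order-1 pole -5/6 set g(ρ) = (ρ - (-5/6))*f(ρ) = 28/(31*(ρ + 11)**3).
Simple pole: residue = g(a) at a = -5/6, which is 6048/7036411.
List the singular points by increasing real part (a conjugate pair: the negative imaginary part first).


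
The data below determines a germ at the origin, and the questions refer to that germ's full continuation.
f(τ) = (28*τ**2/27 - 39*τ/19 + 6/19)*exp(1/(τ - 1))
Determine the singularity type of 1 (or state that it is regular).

The exponent 1/(τ - (1)) has a pole at 1, so exp(1/(τ - (1))) takes every nonzero value near it: an essential singularity (not a pole of any order).

The point is an essential singularity.


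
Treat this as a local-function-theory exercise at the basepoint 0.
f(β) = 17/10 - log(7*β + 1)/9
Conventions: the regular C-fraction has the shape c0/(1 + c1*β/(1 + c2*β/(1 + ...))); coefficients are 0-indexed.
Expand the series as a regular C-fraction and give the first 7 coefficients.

The regular C-fraction coefficients are [17/10, 70/153, 931/306, 51/38, 41/19, 931/615, 2443/1230].

Taylor coefficients (expand at 0): a_0 = 17/10, a_1 = -7/9, a_2 = 49/18, a_3 = -343/27, a_4 = 2401/36, a_5 = -16807/45, a_6 = 117649/54.
c0 = a_0 = 17/10. Peel one level at a time: if S = 1 + c*β/S' with S'(0) = 1, then c is the β-coefficient of S and S' = c*β/(S - 1).
S_1 = c0/f = 1 + (70/153)*β + (-32585/23409)*β^2 + ...; c1 = 70/153.
S_2 = c1*β/(S_1 - 1) = 1 + (931/306)*β + (-49/12)*β^2 + ...; c2 = 931/306.
S_3 = c2*β/(S_2 - 1) = 1 + (51/38)*β + (-2091/722)*β^2 + ...; c3 = 51/38.
S_4 = c3*β/(S_3 - 1) = 1 + (41/19)*β + (-49/15)*β^2 + ...; c4 = 41/19.
S_5 = c4*β/(S_4 - 1) = 1 + (931/615)*β + (-2274433/756450)*β^2 + ...; c5 = 931/615.
S_6 = c5*β/(S_5 - 1) = 1 + (2443/1230)*β + ...; c6 = 2443/1230.


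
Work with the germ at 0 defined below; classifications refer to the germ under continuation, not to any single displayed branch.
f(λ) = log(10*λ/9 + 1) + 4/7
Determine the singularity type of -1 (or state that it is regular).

The point is a regular point.

There is no denominator, hence no pole anywhere.
Branch term log(1 - λ/(-9/10)): argument at -1 is -1/9, nonzero, so -1 is not its branch point (a point on a principal cut is still regular for the continued germ).
So the germ continues analytically to -1.


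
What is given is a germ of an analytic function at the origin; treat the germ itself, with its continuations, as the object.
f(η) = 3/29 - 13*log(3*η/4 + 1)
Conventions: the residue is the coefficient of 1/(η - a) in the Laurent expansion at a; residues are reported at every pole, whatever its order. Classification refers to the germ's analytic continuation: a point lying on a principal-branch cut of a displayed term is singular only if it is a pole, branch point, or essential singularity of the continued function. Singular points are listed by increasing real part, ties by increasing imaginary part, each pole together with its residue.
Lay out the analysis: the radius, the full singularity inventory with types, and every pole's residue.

Radius of convergence at 0: 4/3.
At -4/3: a logarithmic branch point.

Branch term (-13)*log(1 - η/(-4/3)): its argument vanishes at η = -4/3, a logarithmic branch point, modulus 4/3.
The radius of convergence is the smallest modulus among the singular points: 4/3.


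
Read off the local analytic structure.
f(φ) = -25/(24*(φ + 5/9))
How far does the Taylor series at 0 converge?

Denominator factor (φ + 5/9): pole of order 1 at -5/9, modulus 5/9.
The radius of convergence is the smallest modulus among the singular points: 5/9.

The radius of convergence is 5/9.


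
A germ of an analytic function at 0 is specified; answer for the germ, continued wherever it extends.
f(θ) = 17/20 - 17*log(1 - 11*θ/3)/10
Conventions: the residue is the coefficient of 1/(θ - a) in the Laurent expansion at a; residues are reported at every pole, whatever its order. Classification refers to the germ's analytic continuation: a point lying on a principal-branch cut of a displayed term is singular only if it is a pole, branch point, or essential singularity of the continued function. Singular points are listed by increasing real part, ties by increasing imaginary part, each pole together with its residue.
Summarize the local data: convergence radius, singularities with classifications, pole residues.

Radius of convergence at 0: 3/11.
At 3/11: a logarithmic branch point.

Branch term (-17/10)*log(1 - θ/(3/11)): its argument vanishes at θ = 3/11, a logarithmic branch point, modulus 3/11.
The radius of convergence is the smallest modulus among the singular points: 3/11.


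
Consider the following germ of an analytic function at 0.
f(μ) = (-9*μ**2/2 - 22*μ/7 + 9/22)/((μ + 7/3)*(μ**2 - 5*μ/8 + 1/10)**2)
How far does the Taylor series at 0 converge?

Denominator factor (μ + 7/3): pole of order 1 at -7/3, modulus 7/3.
Denominator factor (μ**2 - 5*μ/8 + 1/10)^2: discriminant -3/320, complex-conjugate roots (5/16) + ((1/80)*sqrt(15))*i and (5/16) - ((1/80)*sqrt(15))*i; poles of order 2, moduli (1/10)*sqrt(10) and (1/10)*sqrt(10).
The radius of convergence is the smallest modulus among the singular points: (1/10)*sqrt(10).

The radius of convergence is (1/10)*sqrt(10).


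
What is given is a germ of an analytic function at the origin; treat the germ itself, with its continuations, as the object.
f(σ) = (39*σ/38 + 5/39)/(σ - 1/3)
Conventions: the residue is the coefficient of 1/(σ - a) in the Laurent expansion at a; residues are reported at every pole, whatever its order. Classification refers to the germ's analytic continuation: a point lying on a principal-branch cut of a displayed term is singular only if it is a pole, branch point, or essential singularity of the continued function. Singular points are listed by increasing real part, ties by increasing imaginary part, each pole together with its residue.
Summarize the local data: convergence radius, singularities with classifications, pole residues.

Radius of convergence at 0: 1/3.
At 1/3: a pole of order 1; residue 697/1482.

Denominator factor (σ - 1/3): pole of order 1 at 1/3, modulus 1/3.
The radius of convergence is the smallest modulus among the singular points: 1/3.
At the order-1 pole 1/3 set g(σ) = (σ - (1/3))*f(σ) = 39*σ/38 + 5/39.
Simple pole: residue = g(a) at a = 1/3, which is 697/1482.


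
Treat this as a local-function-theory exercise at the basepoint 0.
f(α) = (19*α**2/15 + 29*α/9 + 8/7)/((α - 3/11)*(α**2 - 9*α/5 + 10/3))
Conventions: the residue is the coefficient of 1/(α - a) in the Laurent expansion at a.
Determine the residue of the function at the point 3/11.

The residue is 13441/18529.

At the order-1 pole 3/11 set g(α) = (α - (3/11))*f(α) = (19*α**2/15 + 29*α/9 + 8/7)/(α**2 - 9*α/5 + 10/3).
Simple pole: residue = g(a) at a = 3/11, which is 13441/18529.


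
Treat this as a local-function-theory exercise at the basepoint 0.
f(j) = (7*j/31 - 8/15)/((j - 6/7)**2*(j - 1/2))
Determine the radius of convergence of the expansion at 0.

Denominator factor (j - 1/2): pole of order 1 at 1/2, modulus 1/2.
Denominator factor (j - 6/7)^2: pole of order 2 at 6/7, modulus 6/7.
The radius of convergence is the smallest modulus among the singular points: 1/2.

The radius of convergence is 1/2.


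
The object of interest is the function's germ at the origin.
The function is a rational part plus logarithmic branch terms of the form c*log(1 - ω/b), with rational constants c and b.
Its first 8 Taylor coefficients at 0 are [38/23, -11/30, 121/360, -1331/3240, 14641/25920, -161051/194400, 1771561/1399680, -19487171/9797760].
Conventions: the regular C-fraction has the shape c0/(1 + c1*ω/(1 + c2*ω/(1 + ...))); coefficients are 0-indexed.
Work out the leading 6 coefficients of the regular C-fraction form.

Taylor coefficients (read off): a_0 = 38/23, a_1 = -11/30, a_2 = 121/360, a_3 = -1331/3240, a_4 = 14641/25920, a_5 = -161051/194400.
c0 = a_0 = 38/23. Peel one level at a time: if S = 1 + c*ω/S' with S'(0) = 1, then c is the ω-coefficient of S and S' = c*ω/(S - 1).
S_1 = c0/f = 1 + (253/1140)*ω + (-2783/18050)*ω^2 + ...; c1 = 253/1140.
S_2 = c1*ω/(S_1 - 1) = 1 + (66/95)*ω + (-121/432)*ω^2 + ...; c2 = 66/95.
S_3 = c2*ω/(S_2 - 1) = 1 + (1045/2592)*ω + (-1390895/6718464)*ω^2 + ...; c3 = 1045/2592.
S_4 = c3*ω/(S_3 - 1) = 1 + (1331/2592)*ω + (-121/540)*ω^2 + ...; c4 = 1331/2592.
S_5 = c4*ω/(S_4 - 1) = 1 + (24/55)*ω + ...; c5 = 24/55.

The regular C-fraction coefficients are [38/23, 253/1140, 66/95, 1045/2592, 1331/2592, 24/55].


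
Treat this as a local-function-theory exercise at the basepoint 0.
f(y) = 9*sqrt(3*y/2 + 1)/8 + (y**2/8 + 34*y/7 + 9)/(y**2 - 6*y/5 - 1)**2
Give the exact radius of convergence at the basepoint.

The radius of convergence is -3/5 + (1/5)*sqrt(34).

Denominator factor (y**2 - 6*y/5 - 1)^2: discriminant 136/25, real irrational roots 3/5 + (1/5)*sqrt(34) and 3/5 - (1/5)*sqrt(34); poles of order 2, moduli 3/5 + (1/5)*sqrt(34) and -3/5 + (1/5)*sqrt(34).
Branch term (9/8)*sqrt(1 - y/(-2/3)): its argument vanishes at y = -2/3, a square-root branch point, modulus 2/3.
The radius of convergence is the smallest modulus among the singular points: -3/5 + (1/5)*sqrt(34).


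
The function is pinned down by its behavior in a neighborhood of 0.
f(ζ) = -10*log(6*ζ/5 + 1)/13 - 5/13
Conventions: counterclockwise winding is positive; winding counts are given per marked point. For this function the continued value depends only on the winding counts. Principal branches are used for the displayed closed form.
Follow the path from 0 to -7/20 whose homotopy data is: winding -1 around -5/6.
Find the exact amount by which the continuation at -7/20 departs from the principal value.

The rational part is single-valued and drops out of the difference; each branch term changes only by its own monodromy.
(-10/13)*log(1 - ζ/(-5/6)): each positive loop around -5/6 adds 2*pi*i to the log, so winding -1 contributes (-10/13)*(-1)*2*pi*i = (20/13)*pi*i.
Summing the contributions at ζ = -7/20 gives (20/13)*pi*i.

Continued minus principal equals (20/13)*pi*i.


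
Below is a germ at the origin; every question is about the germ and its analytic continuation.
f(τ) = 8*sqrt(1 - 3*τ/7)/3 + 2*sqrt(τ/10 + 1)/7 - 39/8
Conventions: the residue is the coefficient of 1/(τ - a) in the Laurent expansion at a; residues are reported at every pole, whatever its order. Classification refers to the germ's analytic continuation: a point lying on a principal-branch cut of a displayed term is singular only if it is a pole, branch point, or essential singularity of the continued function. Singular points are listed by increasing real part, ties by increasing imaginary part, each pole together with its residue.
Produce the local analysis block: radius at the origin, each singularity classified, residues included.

Radius of convergence at 0: 7/3.
At -10: an algebraic (square-root) branch point.
At 7/3: an algebraic (square-root) branch point.

Branch term (2/7)*sqrt(1 - τ/(-10)): its argument vanishes at τ = -10, a square-root branch point, modulus 10.
Branch term (8/3)*sqrt(1 - τ/(7/3)): its argument vanishes at τ = 7/3, a square-root branch point, modulus 7/3.
The radius of convergence is the smallest modulus among the singular points: 7/3.
List the singular points by increasing real part (a conjugate pair: the negative imaginary part first).


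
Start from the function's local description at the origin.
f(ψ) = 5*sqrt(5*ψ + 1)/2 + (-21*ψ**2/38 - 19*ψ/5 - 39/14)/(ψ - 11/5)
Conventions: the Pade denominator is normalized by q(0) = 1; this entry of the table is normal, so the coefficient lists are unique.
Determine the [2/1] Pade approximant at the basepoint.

Taylor coefficients needed (expand at 0): a_0 = 290/77, a_1 = 28977/3388, a_2 = -18451635/2832368, a_3 = 1253795525/62312096.
Write the denominator as Q(ψ) = 1 + q1*ψ. Requiring Q*f - P = O(ψ^4) with deg P <= 2 kills the coefficients of ψ^3..ψ^3 in Q*f:
  ψ^3: a_3 + q1*a_2 = 0, i.e. 1253795525/62312096 + (-18451635/2832368)*q1 = 0.
Solving this linear system: q1 = 250759105/81187194.
The numerator is Q*f truncated at degree 2: P0 = a_0 = 290/77; P1 = a_1 + q1*a_0 = 3277595927/162374388; P2 = a_2 + q1*a_1 = 81867297685/4113484496.

The Pade approximant has numerator coefficients [290/77, 3277595927/162374388, 81867297685/4113484496]; denominator coefficients [1, 250759105/81187194].


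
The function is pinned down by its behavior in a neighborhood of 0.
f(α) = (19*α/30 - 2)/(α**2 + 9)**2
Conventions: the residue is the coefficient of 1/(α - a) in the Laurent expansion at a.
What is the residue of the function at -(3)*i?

The residue is -(1/54)*i.

The factor α**2 + 9 splits as (α - a)(α - a') with a = -(3)*i, a' = (3)*i. At the order-2 pole a set g(α) = (α - a)^2*f(α) = [19*α/30 - 2] / (α - a')^2.
Order-2 pole: residue = g'(a); g'(-(3)*i) = -(1/54)*i, so the residue is -(1/54)*i.


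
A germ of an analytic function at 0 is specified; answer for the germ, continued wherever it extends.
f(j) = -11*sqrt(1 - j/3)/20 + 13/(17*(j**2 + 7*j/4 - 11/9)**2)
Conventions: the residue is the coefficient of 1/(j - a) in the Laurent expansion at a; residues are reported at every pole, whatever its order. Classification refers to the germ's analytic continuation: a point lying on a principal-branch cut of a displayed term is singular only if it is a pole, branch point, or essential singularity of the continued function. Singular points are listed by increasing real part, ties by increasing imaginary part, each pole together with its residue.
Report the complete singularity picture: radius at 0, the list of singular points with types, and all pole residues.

Radius of convergence at 0: -7/8 + (1/24)*sqrt(1145).
At -7/8 - (1/24)*sqrt(1145): a pole of order 2; residue (44928/22287425)*sqrt(1145).
At -7/8 + (1/24)*sqrt(1145): a pole of order 2; residue -(44928/22287425)*sqrt(1145).
At 3: an algebraic (square-root) branch point.

Denominator factor (j**2 + 7*j/4 - 11/9)^2: discriminant 1145/144, real irrational roots -7/8 + (1/24)*sqrt(1145) and -7/8 - (1/24)*sqrt(1145); poles of order 2, moduli -7/8 + (1/24)*sqrt(1145) and 7/8 + (1/24)*sqrt(1145).
Branch term (-11/20)*sqrt(1 - j/(3)): its argument vanishes at j = 3, a square-root branch point, modulus 3.
The radius of convergence is the smallest modulus among the singular points: -7/8 + (1/24)*sqrt(1145).
The branch term is analytic at -7/8 - (1/24)*sqrt(1145) and contributes nothing to the residue; only the rational part matters.
The factor j**2 + 7*j/4 - 11/9 splits as (j - a)(j - a') with a = -7/8 - (1/24)*sqrt(1145), a' = -7/8 + (1/24)*sqrt(1145). At the order-2 pole a set g(j) = (j - a)^2*(rational part) = [13/17] / (j - a')^2.
Order-2 pole: residue = g'(a); g'(-7/8 - (1/24)*sqrt(1145)) = (44928/22287425)*sqrt(1145), so the residue is (44928/22287425)*sqrt(1145).
The branch term is analytic at -7/8 + (1/24)*sqrt(1145) and contributes nothing to the residue; only the rational part matters.
The factor j**2 + 7*j/4 - 11/9 splits as (j - a)(j - a') with a = -7/8 + (1/24)*sqrt(1145), a' = -7/8 - (1/24)*sqrt(1145). At the order-2 pole a set g(j) = (j - a)^2*(rational part) = [13/17] / (j - a')^2.
Order-2 pole: residue = g'(a); g'(-7/8 + (1/24)*sqrt(1145)) = -(44928/22287425)*sqrt(1145), so the residue is -(44928/22287425)*sqrt(1145).
List the singular points by increasing real part (a conjugate pair: the negative imaginary part first).


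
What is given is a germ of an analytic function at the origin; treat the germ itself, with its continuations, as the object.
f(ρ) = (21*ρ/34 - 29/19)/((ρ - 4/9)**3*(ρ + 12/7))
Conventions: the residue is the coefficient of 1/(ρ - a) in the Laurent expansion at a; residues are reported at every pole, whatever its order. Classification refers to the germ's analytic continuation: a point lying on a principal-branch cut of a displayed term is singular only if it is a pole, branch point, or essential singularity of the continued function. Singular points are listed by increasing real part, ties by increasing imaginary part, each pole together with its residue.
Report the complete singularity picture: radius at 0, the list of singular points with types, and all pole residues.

Radius of convergence at 0: 4/9.
At -12/7: a pole of order 1; residue 208789245/812492288.
At 4/9: a pole of order 3; residue -208789245/812492288.

Denominator factor (ρ + 12/7): pole of order 1 at -12/7, modulus 12/7.
Denominator factor (ρ - 4/9)^3: pole of order 3 at 4/9, modulus 4/9.
The radius of convergence is the smallest modulus among the singular points: 4/9.
At the order-1 pole -12/7 set g(ρ) = (ρ - (-12/7))*f(ρ) = (21*ρ/34 - 29/19)/(ρ - 4/9)**3.
Simple pole: residue = g(a) at a = -12/7, which is 208789245/812492288.
At the order-3 pole 4/9 set g(ρ) = (ρ - (4/9))^3*f(ρ) = (21*ρ/34 - 29/19)/(ρ + 12/7).
Order-3 pole: residue = g''(a)/2; g''(4/9) = -208789245/406246144, so the residue is -208789245/812492288.
List the singular points by increasing real part (a conjugate pair: the negative imaginary part first).


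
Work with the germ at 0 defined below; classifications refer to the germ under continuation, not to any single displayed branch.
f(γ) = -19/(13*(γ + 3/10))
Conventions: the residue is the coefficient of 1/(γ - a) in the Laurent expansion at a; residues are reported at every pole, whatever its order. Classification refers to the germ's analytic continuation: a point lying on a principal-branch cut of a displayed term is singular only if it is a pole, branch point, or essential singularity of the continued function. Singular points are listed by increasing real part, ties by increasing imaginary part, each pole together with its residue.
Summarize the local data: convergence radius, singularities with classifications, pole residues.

Denominator factor (γ + 3/10): pole of order 1 at -3/10, modulus 3/10.
The radius of convergence is the smallest modulus among the singular points: 3/10.
At the order-1 pole -3/10 set g(γ) = (γ - (-3/10))*f(γ) = -19/13.
Simple pole: residue = g(a) at a = -3/10, which is -19/13.

Radius of convergence at 0: 3/10.
At -3/10: a pole of order 1; residue -19/13.


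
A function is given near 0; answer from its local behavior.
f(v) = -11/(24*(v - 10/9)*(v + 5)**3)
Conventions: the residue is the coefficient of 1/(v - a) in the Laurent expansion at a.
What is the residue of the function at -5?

The residue is 243/121000.

At the order-3 pole -5 set g(v) = (v - (-5))^3*f(v) = -11/(24*(v - 10/9)).
Order-3 pole: residue = g''(a)/2; g''(-5) = 243/60500, so the residue is 243/121000.


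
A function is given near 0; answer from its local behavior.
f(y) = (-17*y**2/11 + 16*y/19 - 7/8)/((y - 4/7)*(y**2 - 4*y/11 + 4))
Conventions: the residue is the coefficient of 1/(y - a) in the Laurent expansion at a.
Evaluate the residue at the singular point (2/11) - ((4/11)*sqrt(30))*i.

The residue is (-4926803/7423680) - ((107527/9898240)*sqrt(30))*i.

The factor y**2 - 4*y/11 + 4 splits as (y - a)(y - a') with a = (2/11) - ((4/11)*sqrt(30))*i, a' = (2/11) + ((4/11)*sqrt(30))*i. At the order-1 pole a set g(y) = (y - a)*f(y) = [(-17*y**2/11 + 16*y/19 - 7/8)/(y - 4/7)] / (y - a').
Simple pole: residue = g(a) at a = (2/11) - ((4/11)*sqrt(30))*i, which is (-4926803/7423680) - ((107527/9898240)*sqrt(30))*i.


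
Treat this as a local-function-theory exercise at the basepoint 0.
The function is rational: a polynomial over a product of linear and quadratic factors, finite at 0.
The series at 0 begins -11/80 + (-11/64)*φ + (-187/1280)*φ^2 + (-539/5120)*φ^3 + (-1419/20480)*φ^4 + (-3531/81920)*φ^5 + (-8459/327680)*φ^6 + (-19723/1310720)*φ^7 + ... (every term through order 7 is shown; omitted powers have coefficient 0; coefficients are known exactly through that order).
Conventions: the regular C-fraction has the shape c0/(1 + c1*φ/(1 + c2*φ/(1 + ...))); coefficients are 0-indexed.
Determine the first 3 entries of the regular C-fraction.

The regular C-fraction coefficients are [-11/80, -5/4, 2/5].

Taylor coefficients (read off): a_0 = -11/80, a_1 = -11/64, a_2 = -187/1280.
c0 = a_0 = -11/80. Peel one level at a time: if S = 1 + c*φ/S' with S'(0) = 1, then c is the φ-coefficient of S and S' = c*φ/(S - 1).
S_1 = c0/f = 1 + (-5/4)*φ + (1/2)*φ^2 + ...; c1 = -5/4.
S_2 = c1*φ/(S_1 - 1) = 1 + (2/5)*φ + ...; c2 = 2/5.


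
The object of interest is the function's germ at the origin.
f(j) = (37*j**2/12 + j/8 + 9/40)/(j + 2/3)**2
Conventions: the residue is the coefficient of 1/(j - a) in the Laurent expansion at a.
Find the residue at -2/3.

The residue is -287/72.

At the order-2 pole -2/3 set g(j) = (j - (-2/3))^2*f(j) = 37*j**2/12 + j/8 + 9/40.
Order-2 pole: residue = g'(a); g'(-2/3) = -287/72, so the residue is -287/72.


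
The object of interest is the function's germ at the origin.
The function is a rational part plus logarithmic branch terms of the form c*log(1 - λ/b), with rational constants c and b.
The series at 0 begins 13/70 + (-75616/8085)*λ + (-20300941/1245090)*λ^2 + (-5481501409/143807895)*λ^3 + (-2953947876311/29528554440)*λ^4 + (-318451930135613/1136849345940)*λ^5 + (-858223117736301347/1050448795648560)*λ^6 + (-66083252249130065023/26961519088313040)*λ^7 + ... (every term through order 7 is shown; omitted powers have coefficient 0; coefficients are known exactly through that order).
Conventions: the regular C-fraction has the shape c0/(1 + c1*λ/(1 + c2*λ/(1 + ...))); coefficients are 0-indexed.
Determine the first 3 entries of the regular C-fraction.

Taylor coefficients (read off): a_0 = 13/70, a_1 = -75616/8085, a_2 = -20300941/1245090.
c0 = a_0 = 13/70. Peel one level at a time: if S = 1 + c*λ/S' with S'(0) = 1, then c is the λ-coefficient of S and S' = c*λ/(S - 1).
S_1 = c0/f = 1 + (151232/3003)*λ + (307309799/117117)*λ^2 + ...; c1 = 151232/3003.
S_2 = c1*λ/(S_1 - 1) = 1 + (-18077047/346944)*λ + ...; c2 = -18077047/346944.

The regular C-fraction coefficients are [13/70, 151232/3003, -18077047/346944].


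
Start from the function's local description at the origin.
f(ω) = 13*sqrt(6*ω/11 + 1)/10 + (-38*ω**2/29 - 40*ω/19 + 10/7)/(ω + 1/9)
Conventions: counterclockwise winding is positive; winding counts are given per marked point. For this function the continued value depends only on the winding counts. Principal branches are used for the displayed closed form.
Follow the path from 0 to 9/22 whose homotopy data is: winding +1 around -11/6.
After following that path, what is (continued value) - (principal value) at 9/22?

Continued minus principal equals -(26/55)*sqrt(37).

The rational part is single-valued and drops out of the difference; each branch term changes only by its own monodromy.
(13/10)*sqrt(1 - ω/(-11/6)): winding +1 is odd, the square root flips sign, contributing -2*(13/10)*sqrt(1 - (9/22)/(-11/6)) = -2*(13/10)*sqrt(148/121) = -(26/55)*sqrt(37).
Summing the contributions at ω = 9/22 gives -(26/55)*sqrt(37).


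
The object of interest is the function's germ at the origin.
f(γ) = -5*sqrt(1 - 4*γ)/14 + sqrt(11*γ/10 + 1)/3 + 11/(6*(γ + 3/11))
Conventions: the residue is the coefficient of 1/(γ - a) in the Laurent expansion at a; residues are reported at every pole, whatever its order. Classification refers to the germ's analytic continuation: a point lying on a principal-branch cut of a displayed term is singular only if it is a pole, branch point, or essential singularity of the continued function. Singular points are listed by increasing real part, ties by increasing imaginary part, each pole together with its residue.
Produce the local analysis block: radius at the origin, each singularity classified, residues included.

Denominator factor (γ + 3/11): pole of order 1 at -3/11, modulus 3/11.
Branch term (1/3)*sqrt(1 - γ/(-10/11)): its argument vanishes at γ = -10/11, a square-root branch point, modulus 10/11.
Branch term (-5/14)*sqrt(1 - γ/(1/4)): its argument vanishes at γ = 1/4, a square-root branch point, modulus 1/4.
The radius of convergence is the smallest modulus among the singular points: 1/4.
The branch terms are analytic at -3/11 and contribute nothing to the residue; only the rational part matters.
At the order-1 pole -3/11 set g(γ) = (γ - (-3/11))*(rational part) = 11/6.
Simple pole: residue = g(a) at a = -3/11, which is 11/6.
List the singular points by increasing real part (a conjugate pair: the negative imaginary part first).

Radius of convergence at 0: 1/4.
At -10/11: an algebraic (square-root) branch point.
At -3/11: a pole of order 1; residue 11/6.
At 1/4: an algebraic (square-root) branch point.
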